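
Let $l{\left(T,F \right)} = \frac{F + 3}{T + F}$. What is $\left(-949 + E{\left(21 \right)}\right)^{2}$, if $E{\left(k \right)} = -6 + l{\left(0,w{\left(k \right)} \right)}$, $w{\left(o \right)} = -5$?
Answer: $\frac{22781529}{25} \approx 9.1126 \cdot 10^{5}$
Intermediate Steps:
$l{\left(T,F \right)} = \frac{3 + F}{F + T}$
$E{\left(k \right)} = - \frac{28}{5}$ ($E{\left(k \right)} = -6 + \frac{3 - 5}{-5 + 0} = -6 + \frac{1}{-5} \left(-2\right) = -6 - - \frac{2}{5} = -6 + \frac{2}{5} = - \frac{28}{5}$)
$\left(-949 + E{\left(21 \right)}\right)^{2} = \left(-949 - \frac{28}{5}\right)^{2} = \left(- \frac{4773}{5}\right)^{2} = \frac{22781529}{25}$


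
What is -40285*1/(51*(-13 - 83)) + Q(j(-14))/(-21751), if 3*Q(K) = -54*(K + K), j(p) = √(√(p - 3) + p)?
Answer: 40285/4896 + 36*√(-14 + I*√17)/21751 ≈ 8.229 + 0.0062582*I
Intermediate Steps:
j(p) = √(p + √(-3 + p)) (j(p) = √(√(-3 + p) + p) = √(p + √(-3 + p)))
Q(K) = -36*K (Q(K) = (-54*(K + K))/3 = (-108*K)/3 = -36*K)
-40285*1/(51*(-13 - 83)) + Q(j(-14))/(-21751) = -40285*1/(51*(-13 - 83)) - 36*√(-14 + √(-3 - 14))/(-21751) = -40285/(51*(-96)) - 36*√(-14 + √(-17))*(-1/21751) = -40285/(-4896) - 36*√(-14 + I*√17)*(-1/21751) = -40285*(-1/4896) + 36*√(-14 + I*√17)/21751 = 40285/4896 + 36*√(-14 + I*√17)/21751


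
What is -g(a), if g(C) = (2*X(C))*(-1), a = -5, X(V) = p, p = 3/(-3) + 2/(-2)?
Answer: -4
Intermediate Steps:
p = -2 (p = 3*(-⅓) + 2*(-½) = -1 - 1 = -2)
X(V) = -2
g(C) = 4 (g(C) = (2*(-2))*(-1) = -4*(-1) = 4)
-g(a) = -1*4 = -4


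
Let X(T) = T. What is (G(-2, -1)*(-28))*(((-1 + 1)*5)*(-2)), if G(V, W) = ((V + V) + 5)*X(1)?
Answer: 0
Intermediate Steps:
G(V, W) = 5 + 2*V (G(V, W) = ((V + V) + 5)*1 = (2*V + 5)*1 = (5 + 2*V)*1 = 5 + 2*V)
(G(-2, -1)*(-28))*(((-1 + 1)*5)*(-2)) = ((5 + 2*(-2))*(-28))*(((-1 + 1)*5)*(-2)) = ((5 - 4)*(-28))*((0*5)*(-2)) = (1*(-28))*(0*(-2)) = -28*0 = 0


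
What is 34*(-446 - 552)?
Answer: -33932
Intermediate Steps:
34*(-446 - 552) = 34*(-998) = -33932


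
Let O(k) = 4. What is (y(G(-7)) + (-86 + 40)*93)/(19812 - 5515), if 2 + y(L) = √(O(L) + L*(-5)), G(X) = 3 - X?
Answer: -4280/14297 + I*√46/14297 ≈ -0.29936 + 0.00047439*I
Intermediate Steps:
y(L) = -2 + √(4 - 5*L) (y(L) = -2 + √(4 + L*(-5)) = -2 + √(4 - 5*L))
(y(G(-7)) + (-86 + 40)*93)/(19812 - 5515) = ((-2 + √(4 - 5*(3 - 1*(-7)))) + (-86 + 40)*93)/(19812 - 5515) = ((-2 + √(4 - 5*(3 + 7))) - 46*93)/14297 = ((-2 + √(4 - 5*10)) - 4278)*(1/14297) = ((-2 + √(4 - 50)) - 4278)*(1/14297) = ((-2 + √(-46)) - 4278)*(1/14297) = ((-2 + I*√46) - 4278)*(1/14297) = (-4280 + I*√46)*(1/14297) = -4280/14297 + I*√46/14297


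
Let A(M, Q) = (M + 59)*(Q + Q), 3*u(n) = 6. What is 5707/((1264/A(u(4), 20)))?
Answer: 1740635/158 ≈ 11017.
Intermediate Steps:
u(n) = 2 (u(n) = (⅓)*6 = 2)
A(M, Q) = 2*Q*(59 + M) (A(M, Q) = (59 + M)*(2*Q) = 2*Q*(59 + M))
5707/((1264/A(u(4), 20))) = 5707/((1264/((2*20*(59 + 2))))) = 5707/((1264/((2*20*61)))) = 5707/((1264/2440)) = 5707/((1264*(1/2440))) = 5707/(158/305) = 5707*(305/158) = 1740635/158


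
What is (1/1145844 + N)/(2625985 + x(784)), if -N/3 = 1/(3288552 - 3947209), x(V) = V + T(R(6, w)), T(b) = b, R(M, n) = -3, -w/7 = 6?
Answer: 4096189/1982468032499383128 ≈ 2.0662e-12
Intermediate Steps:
w = -42 (w = -7*6 = -42)
x(V) = -3 + V (x(V) = V - 3 = -3 + V)
N = 3/658657 (N = -3/(3288552 - 3947209) = -3/(-658657) = -3*(-1/658657) = 3/658657 ≈ 4.5547e-6)
(1/1145844 + N)/(2625985 + x(784)) = (1/1145844 + 3/658657)/(2625985 + (-3 + 784)) = (1/1145844 + 3/658657)/(2625985 + 781) = (4096189/754718171508)/2626766 = (4096189/754718171508)*(1/2626766) = 4096189/1982468032499383128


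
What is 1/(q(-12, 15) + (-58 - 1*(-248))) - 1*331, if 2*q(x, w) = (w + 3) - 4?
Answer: -65206/197 ≈ -331.00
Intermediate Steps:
q(x, w) = -½ + w/2 (q(x, w) = ((w + 3) - 4)/2 = ((3 + w) - 4)/2 = (-1 + w)/2 = -½ + w/2)
1/(q(-12, 15) + (-58 - 1*(-248))) - 1*331 = 1/((-½ + (½)*15) + (-58 - 1*(-248))) - 1*331 = 1/((-½ + 15/2) + (-58 + 248)) - 331 = 1/(7 + 190) - 331 = 1/197 - 331 = -65206/197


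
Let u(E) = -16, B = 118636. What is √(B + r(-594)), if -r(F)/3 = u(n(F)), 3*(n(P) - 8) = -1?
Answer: 2*√29671 ≈ 344.51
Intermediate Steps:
n(P) = 23/3 (n(P) = 8 + (⅓)*(-1) = 8 - ⅓ = 23/3)
r(F) = 48 (r(F) = -3*(-16) = 48)
√(B + r(-594)) = √(118636 + 48) = √118684 = 2*√29671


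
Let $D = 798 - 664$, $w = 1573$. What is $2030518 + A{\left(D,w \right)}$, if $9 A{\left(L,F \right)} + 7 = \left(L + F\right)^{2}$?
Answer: $\frac{21188504}{9} \approx 2.3543 \cdot 10^{6}$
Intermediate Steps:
$D = 134$ ($D = 798 - 664 = 134$)
$A{\left(L,F \right)} = - \frac{7}{9} + \frac{\left(F + L\right)^{2}}{9}$ ($A{\left(L,F \right)} = - \frac{7}{9} + \frac{\left(L + F\right)^{2}}{9} = - \frac{7}{9} + \frac{\left(F + L\right)^{2}}{9}$)
$2030518 + A{\left(D,w \right)} = 2030518 - \left(\frac{7}{9} - \frac{\left(1573 + 134\right)^{2}}{9}\right) = 2030518 - \left(\frac{7}{9} - \frac{1707^{2}}{9}\right) = 2030518 + \left(- \frac{7}{9} + \frac{1}{9} \cdot 2913849\right) = 2030518 + \left(- \frac{7}{9} + 323761\right) = 2030518 + \frac{2913842}{9} = \frac{21188504}{9}$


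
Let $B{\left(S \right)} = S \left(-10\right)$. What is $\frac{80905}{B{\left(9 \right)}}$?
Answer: $- \frac{16181}{18} \approx -898.94$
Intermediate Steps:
$B{\left(S \right)} = - 10 S$
$\frac{80905}{B{\left(9 \right)}} = \frac{80905}{\left(-10\right) 9} = \frac{80905}{-90} = 80905 \left(- \frac{1}{90}\right) = - \frac{16181}{18}$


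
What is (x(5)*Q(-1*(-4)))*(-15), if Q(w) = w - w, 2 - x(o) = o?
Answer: 0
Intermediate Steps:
x(o) = 2 - o
Q(w) = 0
(x(5)*Q(-1*(-4)))*(-15) = ((2 - 1*5)*0)*(-15) = ((2 - 5)*0)*(-15) = -3*0*(-15) = 0*(-15) = 0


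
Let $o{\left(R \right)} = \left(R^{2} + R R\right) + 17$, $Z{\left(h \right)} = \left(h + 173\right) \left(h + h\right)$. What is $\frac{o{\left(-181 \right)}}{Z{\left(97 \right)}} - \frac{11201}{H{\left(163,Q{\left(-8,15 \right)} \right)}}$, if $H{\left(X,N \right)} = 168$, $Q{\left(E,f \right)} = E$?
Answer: $- \frac{47974819}{733320} \approx -65.421$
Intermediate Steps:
$Z{\left(h \right)} = 2 h \left(173 + h\right)$ ($Z{\left(h \right)} = \left(173 + h\right) 2 h = 2 h \left(173 + h\right)$)
$o{\left(R \right)} = 17 + 2 R^{2}$ ($o{\left(R \right)} = \left(R^{2} + R^{2}\right) + 17 = 2 R^{2} + 17 = 17 + 2 R^{2}$)
$\frac{o{\left(-181 \right)}}{Z{\left(97 \right)}} - \frac{11201}{H{\left(163,Q{\left(-8,15 \right)} \right)}} = \frac{17 + 2 \left(-181\right)^{2}}{2 \cdot 97 \left(173 + 97\right)} - \frac{11201}{168} = \frac{17 + 2 \cdot 32761}{2 \cdot 97 \cdot 270} - \frac{11201}{168} = \frac{17 + 65522}{52380} - \frac{11201}{168} = 65539 \cdot \frac{1}{52380} - \frac{11201}{168} = \frac{65539}{52380} - \frac{11201}{168} = - \frac{47974819}{733320}$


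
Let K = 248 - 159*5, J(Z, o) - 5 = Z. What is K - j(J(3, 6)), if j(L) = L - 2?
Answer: -553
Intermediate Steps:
J(Z, o) = 5 + Z
j(L) = -2 + L
K = -547 (K = 248 - 1*795 = 248 - 795 = -547)
K - j(J(3, 6)) = -547 - (-2 + (5 + 3)) = -547 - (-2 + 8) = -547 - 1*6 = -547 - 6 = -553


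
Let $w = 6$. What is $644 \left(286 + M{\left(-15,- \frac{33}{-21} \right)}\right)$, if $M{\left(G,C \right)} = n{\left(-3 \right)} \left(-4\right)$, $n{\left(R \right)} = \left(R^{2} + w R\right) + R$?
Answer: $215096$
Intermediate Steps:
$n{\left(R \right)} = R^{2} + 7 R$ ($n{\left(R \right)} = \left(R^{2} + 6 R\right) + R = R^{2} + 7 R$)
$M{\left(G,C \right)} = 48$ ($M{\left(G,C \right)} = - 3 \left(7 - 3\right) \left(-4\right) = \left(-3\right) 4 \left(-4\right) = \left(-12\right) \left(-4\right) = 48$)
$644 \left(286 + M{\left(-15,- \frac{33}{-21} \right)}\right) = 644 \left(286 + 48\right) = 644 \cdot 334 = 215096$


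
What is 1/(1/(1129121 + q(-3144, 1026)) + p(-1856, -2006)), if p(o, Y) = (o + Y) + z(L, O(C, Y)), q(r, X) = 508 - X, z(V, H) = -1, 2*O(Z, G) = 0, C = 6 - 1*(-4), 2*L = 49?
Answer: -1128603/4359793388 ≈ -0.00025887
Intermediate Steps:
L = 49/2 (L = (½)*49 = 49/2 ≈ 24.500)
C = 10 (C = 6 + 4 = 10)
O(Z, G) = 0 (O(Z, G) = (½)*0 = 0)
p(o, Y) = -1 + Y + o (p(o, Y) = (o + Y) - 1 = (Y + o) - 1 = -1 + Y + o)
1/(1/(1129121 + q(-3144, 1026)) + p(-1856, -2006)) = 1/(1/(1129121 + (508 - 1*1026)) + (-1 - 2006 - 1856)) = 1/(1/(1129121 + (508 - 1026)) - 3863) = 1/(1/(1129121 - 518) - 3863) = 1/(1/1128603 - 3863) = 1/(-4359793388/1128603) = -1128603/4359793388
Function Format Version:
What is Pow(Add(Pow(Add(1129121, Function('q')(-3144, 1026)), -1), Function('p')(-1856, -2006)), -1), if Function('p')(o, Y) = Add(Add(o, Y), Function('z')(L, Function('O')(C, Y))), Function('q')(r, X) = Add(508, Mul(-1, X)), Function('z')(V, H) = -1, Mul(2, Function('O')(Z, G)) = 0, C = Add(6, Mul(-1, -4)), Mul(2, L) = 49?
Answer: Rational(-1128603, 4359793388) ≈ -0.00025887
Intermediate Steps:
L = Rational(49, 2) (L = Mul(Rational(1, 2), 49) = Rational(49, 2) ≈ 24.500)
C = 10 (C = Add(6, 4) = 10)
Function('O')(Z, G) = 0 (Function('O')(Z, G) = Mul(Rational(1, 2), 0) = 0)
Function('p')(o, Y) = Add(-1, Y, o) (Function('p')(o, Y) = Add(Add(o, Y), -1) = Add(Add(Y, o), -1) = Add(-1, Y, o))
Pow(Add(Pow(Add(1129121, Function('q')(-3144, 1026)), -1), Function('p')(-1856, -2006)), -1) = Pow(Add(Pow(Add(1129121, Add(508, Mul(-1, 1026))), -1), Add(-1, -2006, -1856)), -1) = Pow(Add(Pow(Add(1129121, Add(508, -1026)), -1), -3863), -1) = Pow(Add(Pow(Add(1129121, -518), -1), -3863), -1) = Pow(Add(Pow(1128603, -1), -3863), -1) = Pow(Add(Rational(1, 1128603), -3863), -1) = Pow(Rational(-4359793388, 1128603), -1) = Rational(-1128603, 4359793388)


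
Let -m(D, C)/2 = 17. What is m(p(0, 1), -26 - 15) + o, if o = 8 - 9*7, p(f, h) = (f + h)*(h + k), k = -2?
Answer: -89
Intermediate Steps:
p(f, h) = (-2 + h)*(f + h) (p(f, h) = (f + h)*(h - 2) = (f + h)*(-2 + h) = (-2 + h)*(f + h))
m(D, C) = -34 (m(D, C) = -2*17 = -34)
o = -55 (o = 8 - 63 = -55)
m(p(0, 1), -26 - 15) + o = -34 - 55 = -89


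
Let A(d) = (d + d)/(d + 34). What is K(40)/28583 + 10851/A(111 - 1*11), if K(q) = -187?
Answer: 20780308211/2858300 ≈ 7270.2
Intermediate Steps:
A(d) = 2*d/(34 + d) (A(d) = (2*d)/(34 + d) = 2*d/(34 + d))
K(40)/28583 + 10851/A(111 - 1*11) = -187/28583 + 10851/((2*(111 - 1*11)/(34 + (111 - 1*11)))) = -187*1/28583 + 10851/((2*(111 - 11)/(34 + (111 - 11)))) = -187/28583 + 10851/((2*100/(34 + 100))) = -187/28583 + 10851/((2*100/134)) = -187/28583 + 10851/((2*100*(1/134))) = -187/28583 + 10851/(100/67) = -187/28583 + 10851*(67/100) = -187/28583 + 727017/100 = 20780308211/2858300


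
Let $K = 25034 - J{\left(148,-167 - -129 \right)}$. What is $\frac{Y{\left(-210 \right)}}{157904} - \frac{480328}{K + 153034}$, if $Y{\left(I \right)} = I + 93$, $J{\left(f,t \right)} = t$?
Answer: $- \frac{37933275457}{14061824912} \approx -2.6976$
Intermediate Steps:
$Y{\left(I \right)} = 93 + I$
$K = 25072$ ($K = 25034 - \left(-167 - -129\right) = 25034 - \left(-167 + 129\right) = 25034 - -38 = 25034 + 38 = 25072$)
$\frac{Y{\left(-210 \right)}}{157904} - \frac{480328}{K + 153034} = \frac{93 - 210}{157904} - \frac{480328}{25072 + 153034} = \left(-117\right) \frac{1}{157904} - \frac{480328}{178106} = - \frac{117}{157904} - \frac{240164}{89053} = - \frac{37933275457}{14061824912}$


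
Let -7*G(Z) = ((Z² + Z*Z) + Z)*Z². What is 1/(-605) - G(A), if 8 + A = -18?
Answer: 542307473/4235 ≈ 1.2805e+5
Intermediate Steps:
A = -26 (A = -8 - 18 = -26)
G(Z) = -Z²*(Z + 2*Z²)/7 (G(Z) = -((Z² + Z*Z) + Z)*Z²/7 = -((Z² + Z²) + Z)*Z²/7 = -(2*Z² + Z)*Z²/7 = -(Z + 2*Z²)*Z²/7 = -Z²*(Z + 2*Z²)/7)
1/(-605) - G(A) = 1/(-605) - (-26)³*(-1 - 2*(-26))/7 = -1/605 - (-17576)*(-1 + 52)/7 = -1/605 - (-17576)*51/7 = -1/605 - 1*(-896376/7) = -1/605 + 896376/7 = 542307473/4235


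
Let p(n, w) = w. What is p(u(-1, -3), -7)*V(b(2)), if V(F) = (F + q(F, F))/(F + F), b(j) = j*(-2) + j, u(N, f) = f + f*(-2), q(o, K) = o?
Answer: -7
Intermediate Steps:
u(N, f) = -f (u(N, f) = f - 2*f = -f)
b(j) = -j (b(j) = -2*j + j = -j)
V(F) = 1 (V(F) = (F + F)/(F + F) = (2*F)/((2*F)) = (2*F)*(1/(2*F)) = 1)
p(u(-1, -3), -7)*V(b(2)) = -7*1 = -7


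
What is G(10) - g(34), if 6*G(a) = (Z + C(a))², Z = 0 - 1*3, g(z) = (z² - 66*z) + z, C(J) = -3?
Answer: 1060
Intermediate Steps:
g(z) = z² - 65*z
Z = -3 (Z = 0 - 3 = -3)
G(a) = 6 (G(a) = (-3 - 3)²/6 = (⅙)*(-6)² = (⅙)*36 = 6)
G(10) - g(34) = 6 - 34*(-65 + 34) = 6 - 34*(-31) = 6 - 1*(-1054) = 6 + 1054 = 1060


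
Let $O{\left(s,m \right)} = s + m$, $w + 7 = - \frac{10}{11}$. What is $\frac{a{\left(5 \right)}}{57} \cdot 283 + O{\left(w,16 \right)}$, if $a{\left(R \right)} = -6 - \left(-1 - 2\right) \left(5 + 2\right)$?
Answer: $\frac{17256}{209} \approx 82.565$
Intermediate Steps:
$w = - \frac{87}{11}$ ($w = -7 - \frac{10}{11} = - \frac{87}{11} \approx -7.9091$)
$O{\left(s,m \right)} = m + s$
$a{\left(R \right)} = 15$ ($a{\left(R \right)} = -6 - \left(-3\right) 7 = -6 - -21 = -6 + 21 = 15$)
$\frac{a{\left(5 \right)}}{57} \cdot 283 + O{\left(w,16 \right)} = \frac{15}{57} \cdot 283 + \left(16 - \frac{87}{11}\right) = 15 \cdot \frac{1}{57} \cdot 283 + \frac{89}{11} = \frac{5}{19} \cdot 283 + \frac{89}{11} = \frac{1415}{19} + \frac{89}{11} = \frac{17256}{209}$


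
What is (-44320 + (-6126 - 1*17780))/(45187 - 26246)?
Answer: -68226/18941 ≈ -3.6020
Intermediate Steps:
(-44320 + (-6126 - 1*17780))/(45187 - 26246) = (-44320 + (-6126 - 17780))/18941 = (-44320 - 23906)*(1/18941) = -68226*1/18941 = -68226/18941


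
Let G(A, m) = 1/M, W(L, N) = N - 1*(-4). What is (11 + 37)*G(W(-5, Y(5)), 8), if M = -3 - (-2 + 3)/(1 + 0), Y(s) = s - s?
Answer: -12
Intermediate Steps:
Y(s) = 0
M = -4 (M = -3 - 1/1 = -3 - 1 = -4)
W(L, N) = 4 + N (W(L, N) = N + 4 = 4 + N)
G(A, m) = -¼ (G(A, m) = 1/(-4) = -¼)
(11 + 37)*G(W(-5, Y(5)), 8) = (11 + 37)*(-¼) = 48*(-¼) = -12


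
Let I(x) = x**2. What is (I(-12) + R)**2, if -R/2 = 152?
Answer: 25600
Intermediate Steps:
R = -304 (R = -2*152 = -304)
(I(-12) + R)**2 = ((-12)**2 - 304)**2 = (144 - 304)**2 = (-160)**2 = 25600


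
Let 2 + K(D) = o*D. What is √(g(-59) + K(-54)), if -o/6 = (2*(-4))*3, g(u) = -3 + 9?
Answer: 2*I*√1943 ≈ 88.159*I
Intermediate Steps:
g(u) = 6
o = 144 (o = -6*2*(-4)*3 = -(-48)*3 = -6*(-24) = 144)
K(D) = -2 + 144*D
√(g(-59) + K(-54)) = √(6 + (-2 + 144*(-54))) = √(6 + (-2 - 7776)) = √(6 - 7778) = √(-7772) = 2*I*√1943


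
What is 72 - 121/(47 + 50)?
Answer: 6863/97 ≈ 70.753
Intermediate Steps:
72 - 121/(47 + 50) = 72 - 121/97 = 6863/97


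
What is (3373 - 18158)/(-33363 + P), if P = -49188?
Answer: 14785/82551 ≈ 0.17910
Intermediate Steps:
(3373 - 18158)/(-33363 + P) = (3373 - 18158)/(-33363 - 49188) = -14785/(-82551) = -14785*(-1/82551) = 14785/82551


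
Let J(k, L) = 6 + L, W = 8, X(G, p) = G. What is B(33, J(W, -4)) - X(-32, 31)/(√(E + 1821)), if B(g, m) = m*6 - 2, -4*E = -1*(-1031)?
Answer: 10 + 64*√37/481 ≈ 10.809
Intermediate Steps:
E = -1031/4 (E = -(-1)*(-1031)/4 = -¼*1031 = -1031/4 ≈ -257.75)
B(g, m) = -2 + 6*m (B(g, m) = 6*m - 2 = -2 + 6*m)
B(33, J(W, -4)) - X(-32, 31)/(√(E + 1821)) = (-2 + 6*(6 - 4)) - (-32)/(√(-1031/4 + 1821)) = (-2 + 6*2) - (-32)/(√(6253/4)) = (-2 + 12) - (-32)/(13*√37/2) = 10 - (-32)*2*√37/481 = 10 - (-64)*√37/481 = 10 + 64*√37/481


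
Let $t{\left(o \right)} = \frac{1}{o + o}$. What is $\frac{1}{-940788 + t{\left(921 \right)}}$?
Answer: $- \frac{1842}{1732931495} \approx -1.0629 \cdot 10^{-6}$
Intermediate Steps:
$t{\left(o \right)} = \frac{1}{2 o}$
$\frac{1}{-940788 + t{\left(921 \right)}} = \frac{1}{-940788 + \frac{1}{2 \cdot 921}} = \frac{1}{-940788 + \frac{1}{2} \cdot \frac{1}{921}} = \frac{1}{-940788 + \frac{1}{1842}} = \frac{1}{- \frac{1732931495}{1842}} = - \frac{1842}{1732931495}$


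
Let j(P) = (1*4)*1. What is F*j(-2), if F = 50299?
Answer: 201196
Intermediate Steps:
j(P) = 4 (j(P) = 4*1 = 4)
F*j(-2) = 50299*4 = 201196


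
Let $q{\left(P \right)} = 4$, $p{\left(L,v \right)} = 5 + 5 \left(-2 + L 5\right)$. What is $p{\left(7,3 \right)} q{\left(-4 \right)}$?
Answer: $680$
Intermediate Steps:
$p{\left(L,v \right)} = -5 + 25 L$ ($p{\left(L,v \right)} = 5 + 5 \left(-2 + 5 L\right) = 5 + \left(-10 + 25 L\right) = -5 + 25 L$)
$p{\left(7,3 \right)} q{\left(-4 \right)} = \left(-5 + 25 \cdot 7\right) 4 = \left(-5 + 175\right) 4 = 170 \cdot 4 = 680$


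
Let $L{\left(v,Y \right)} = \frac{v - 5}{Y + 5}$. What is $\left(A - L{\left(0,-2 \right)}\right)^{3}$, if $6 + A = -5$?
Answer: $- \frac{21952}{27} \approx -813.04$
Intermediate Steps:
$A = -11$ ($A = -6 - 5 = -11$)
$L{\left(v,Y \right)} = \frac{-5 + v}{5 + Y}$
$\left(A - L{\left(0,-2 \right)}\right)^{3} = \left(-11 - \frac{-5 + 0}{5 - 2}\right)^{3} = \left(-11 - \frac{1}{3} \left(-5\right)\right)^{3} = \left(-11 - - \frac{5}{3}\right)^{3} = \left(-11 + \frac{5}{3}\right)^{3} = \left(- \frac{28}{3}\right)^{3} = - \frac{21952}{27}$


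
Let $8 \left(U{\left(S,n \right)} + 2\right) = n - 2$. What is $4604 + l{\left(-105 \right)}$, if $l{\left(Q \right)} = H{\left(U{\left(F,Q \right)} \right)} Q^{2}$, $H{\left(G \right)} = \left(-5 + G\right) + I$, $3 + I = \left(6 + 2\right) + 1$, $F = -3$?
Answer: $- \frac{1231043}{8} \approx -1.5388 \cdot 10^{5}$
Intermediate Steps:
$U{\left(S,n \right)} = - \frac{9}{4} + \frac{n}{8}$ ($U{\left(S,n \right)} = -2 + \frac{n - 2}{8} = -2 + \frac{-2 + n}{8} = -2 + \left(- \frac{1}{4} + \frac{n}{8}\right) = - \frac{9}{4} + \frac{n}{8}$)
$I = 6$ ($I = -3 + \left(\left(6 + 2\right) + 1\right) = -3 + \left(8 + 1\right) = -3 + 9 = 6$)
$H{\left(G \right)} = 1 + G$ ($H{\left(G \right)} = \left(-5 + G\right) + 6 = 1 + G$)
$l{\left(Q \right)} = Q^{2} \left(- \frac{5}{4} + \frac{Q}{8}\right)$ ($l{\left(Q \right)} = \left(1 + \left(- \frac{9}{4} + \frac{Q}{8}\right)\right) Q^{2} = \left(- \frac{5}{4} + \frac{Q}{8}\right) Q^{2} = Q^{2} \left(- \frac{5}{4} + \frac{Q}{8}\right)$)
$4604 + l{\left(-105 \right)} = 4604 + \frac{\left(-105\right)^{2} \left(-10 - 105\right)}{8} = 4604 + \frac{1}{8} \cdot 11025 \left(-115\right) = 4604 - \frac{1267875}{8} = - \frac{1231043}{8}$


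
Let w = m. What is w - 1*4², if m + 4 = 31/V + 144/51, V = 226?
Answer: -65465/3842 ≈ -17.039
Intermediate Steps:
m = -3993/3842 (m = -4 + (31/226 + 144/51) = -4 + (31*(1/226) + 144*(1/51)) = -4 + (31/226 + 48/17) = -4 + 11375/3842 = -3993/3842 ≈ -1.0393)
w = -3993/3842 ≈ -1.0393
w - 1*4² = -3993/3842 - 1*4² = -3993/3842 - 1*16 = -3993/3842 - 16 = -65465/3842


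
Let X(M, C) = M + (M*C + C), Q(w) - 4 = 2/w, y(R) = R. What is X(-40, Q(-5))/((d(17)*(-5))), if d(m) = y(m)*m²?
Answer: 902/122825 ≈ 0.0073438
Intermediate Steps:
d(m) = m³ (d(m) = m*m² = m³)
Q(w) = 4 + 2/w
X(M, C) = C + M + C*M (X(M, C) = M + (C*M + C) = M + (C + C*M) = C + M + C*M)
X(-40, Q(-5))/((d(17)*(-5))) = ((4 + 2/(-5)) - 40 + (4 + 2/(-5))*(-40))/((17³*(-5))) = ((4 + 2*(-⅕)) - 40 + (4 + 2*(-⅕))*(-40))/((4913*(-5))) = ((4 - ⅖) - 40 + (4 - ⅖)*(-40))/(-24565) = (18/5 - 40 + (18/5)*(-40))*(-1/24565) = (18/5 - 40 - 144)*(-1/24565) = -902/5*(-1/24565) = 902/122825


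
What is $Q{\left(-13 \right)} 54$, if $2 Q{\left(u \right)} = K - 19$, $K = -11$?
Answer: $-810$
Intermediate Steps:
$Q{\left(u \right)} = -15$ ($Q{\left(u \right)} = \frac{-11 - 19}{2} = \frac{1}{2} \left(-30\right) = -15$)
$Q{\left(-13 \right)} 54 = \left(-15\right) 54 = -810$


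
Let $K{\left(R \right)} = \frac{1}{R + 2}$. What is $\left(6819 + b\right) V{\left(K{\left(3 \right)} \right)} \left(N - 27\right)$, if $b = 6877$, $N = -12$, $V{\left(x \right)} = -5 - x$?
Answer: $\frac{13887744}{5} \approx 2.7775 \cdot 10^{6}$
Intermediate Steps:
$K{\left(R \right)} = \frac{1}{2 + R}$
$\left(6819 + b\right) V{\left(K{\left(3 \right)} \right)} \left(N - 27\right) = \left(6819 + 6877\right) \left(-5 - \frac{1}{2 + 3}\right) \left(-12 - 27\right) = 13696 \left(-5 - \frac{1}{5}\right) \left(-12 - 27\right) = 13696 \left(-5 - \frac{1}{5}\right) \left(-39\right) = 13696 \left(\left(- \frac{26}{5}\right) \left(-39\right)\right) = 13696 \cdot \frac{1014}{5} = \frac{13887744}{5}$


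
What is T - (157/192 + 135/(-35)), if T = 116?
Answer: 159989/1344 ≈ 119.04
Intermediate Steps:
T - (157/192 + 135/(-35)) = 116 - (157/192 + 135/(-35)) = 116 - (157*(1/192) + 135*(-1/35)) = 116 - (157/192 - 27/7) = 116 - 1*(-4085/1344) = 116 + 4085/1344 = 159989/1344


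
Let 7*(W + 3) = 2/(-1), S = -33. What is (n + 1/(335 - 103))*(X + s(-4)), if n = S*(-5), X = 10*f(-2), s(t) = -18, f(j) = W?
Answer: -3407009/406 ≈ -8391.6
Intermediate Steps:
W = -23/7 (W = -3 + (2/(-1))/7 = -3 + (2*(-1))/7 = -3 + (1/7)*(-2) = -3 - 2/7 = -23/7 ≈ -3.2857)
f(j) = -23/7
X = -230/7 (X = 10*(-23/7) = -230/7 ≈ -32.857)
n = 165 (n = -33*(-5) = 165)
(n + 1/(335 - 103))*(X + s(-4)) = (165 + 1/(335 - 103))*(-230/7 - 18) = (165 + 1/232)*(-356/7) = (38281/232)*(-356/7) = -3407009/406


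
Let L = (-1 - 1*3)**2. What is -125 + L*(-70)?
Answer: -1245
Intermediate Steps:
L = 16 (L = (-1 - 3)**2 = (-4)**2 = 16)
-125 + L*(-70) = -125 + 16*(-70) = -125 - 1120 = -1245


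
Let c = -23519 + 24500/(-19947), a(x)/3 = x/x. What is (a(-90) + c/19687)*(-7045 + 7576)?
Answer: 125480923998/130898863 ≈ 958.61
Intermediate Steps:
a(x) = 3 (a(x) = 3*(x/x) = 3*1 = 3)
c = -469157993/19947 (c = -23519 + 24500*(-1/19947) = -23519 - 24500/19947 = -469157993/19947 ≈ -23520.)
(a(-90) + c/19687)*(-7045 + 7576) = (3 - 469157993/19947/19687)*(-7045 + 7576) = (3 - 469157993/19947*1/19687)*531 = (3 - 469157993/392696589)*531 = (708931774/392696589)*531 = 125480923998/130898863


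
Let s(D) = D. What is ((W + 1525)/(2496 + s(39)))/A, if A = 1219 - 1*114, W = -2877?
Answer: -8/16575 ≈ -0.00048265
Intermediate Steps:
A = 1105 (A = 1219 - 114 = 1105)
((W + 1525)/(2496 + s(39)))/A = ((-2877 + 1525)/(2496 + 39))/1105 = -1352/2535*(1/1105) = -1352*1/2535*(1/1105) = -8/15*1/1105 = -8/16575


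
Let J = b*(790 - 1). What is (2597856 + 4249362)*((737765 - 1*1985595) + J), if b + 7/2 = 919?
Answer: -3598216482609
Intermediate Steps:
b = 1831/2 (b = -7/2 + 919 = 1831/2 ≈ 915.50)
J = 1444659/2 (J = 1831*(790 - 1)/2 = (1831/2)*789 = 1444659/2 ≈ 7.2233e+5)
(2597856 + 4249362)*((737765 - 1*1985595) + J) = (2597856 + 4249362)*((737765 - 1*1985595) + 1444659/2) = 6847218*((737765 - 1985595) + 1444659/2) = 6847218*(-1247830 + 1444659/2) = 6847218*(-1051001/2) = -3598216482609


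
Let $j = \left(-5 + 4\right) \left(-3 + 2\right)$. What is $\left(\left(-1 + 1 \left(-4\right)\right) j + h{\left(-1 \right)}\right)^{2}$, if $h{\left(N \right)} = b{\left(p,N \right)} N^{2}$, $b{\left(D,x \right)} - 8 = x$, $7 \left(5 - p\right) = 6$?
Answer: $4$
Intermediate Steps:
$p = \frac{29}{7}$ ($p = 5 - \frac{6}{7} = \frac{29}{7} \approx 4.1429$)
$b{\left(D,x \right)} = 8 + x$
$j = 1$ ($j = \left(-1\right) \left(-1\right) = 1$)
$h{\left(N \right)} = N^{2} \left(8 + N\right)$ ($h{\left(N \right)} = \left(8 + N\right) N^{2} = N^{2} \left(8 + N\right)$)
$\left(\left(-1 + 1 \left(-4\right)\right) j + h{\left(-1 \right)}\right)^{2} = \left(\left(-1 + 1 \left(-4\right)\right) 1 + \left(-1\right)^{2} \left(8 - 1\right)\right)^{2} = \left(\left(-1 - 4\right) 1 + 1 \cdot 7\right)^{2} = \left(\left(-5\right) 1 + 7\right)^{2} = \left(-5 + 7\right)^{2} = 2^{2} = 4$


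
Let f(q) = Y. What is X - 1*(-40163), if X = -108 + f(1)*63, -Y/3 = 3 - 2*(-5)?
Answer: 37598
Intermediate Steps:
Y = -39 (Y = -3*(3 - 2*(-5)) = -3*(3 + 10) = -3*13 = -39)
f(q) = -39
X = -2565 (X = -108 - 39*63 = -108 - 2457 = -2565)
X - 1*(-40163) = -2565 - 1*(-40163) = -2565 + 40163 = 37598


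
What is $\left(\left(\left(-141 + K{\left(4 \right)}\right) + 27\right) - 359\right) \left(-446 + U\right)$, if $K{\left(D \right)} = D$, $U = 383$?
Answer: $29547$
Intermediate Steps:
$\left(\left(\left(-141 + K{\left(4 \right)}\right) + 27\right) - 359\right) \left(-446 + U\right) = \left(\left(\left(-141 + 4\right) + 27\right) - 359\right) \left(-446 + 383\right) = \left(\left(-137 + 27\right) - 359\right) \left(-63\right) = \left(-110 - 359\right) \left(-63\right) = \left(-469\right) \left(-63\right) = 29547$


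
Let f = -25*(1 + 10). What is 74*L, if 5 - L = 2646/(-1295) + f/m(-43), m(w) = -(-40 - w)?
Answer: -93932/15 ≈ -6262.1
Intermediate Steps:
f = -275 (f = -25*11 = -275)
m(w) = 40 + w
L = -46966/555 (L = 5 - (2646/(-1295) - 275/(40 - 43)) = 5 - (2646*(-1/1295) - 275/(-3)) = 5 - (-378/185 - 275*(-⅓)) = 5 - (-378/185 + 275/3) = 5 - 1*49741/555 = 5 - 49741/555 = -46966/555 ≈ -84.623)
74*L = 74*(-46966/555) = -93932/15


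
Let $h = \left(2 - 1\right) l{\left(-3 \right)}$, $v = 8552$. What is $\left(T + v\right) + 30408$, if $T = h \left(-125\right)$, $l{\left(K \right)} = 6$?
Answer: $38210$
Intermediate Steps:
$h = 6$ ($h = \left(2 - 1\right) 6 = 1 \cdot 6 = 6$)
$T = -750$ ($T = 6 \left(-125\right) = -750$)
$\left(T + v\right) + 30408 = \left(-750 + 8552\right) + 30408 = 7802 + 30408 = 38210$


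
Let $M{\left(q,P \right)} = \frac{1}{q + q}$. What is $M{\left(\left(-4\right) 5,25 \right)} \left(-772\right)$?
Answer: $\frac{193}{10} \approx 19.3$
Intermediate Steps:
$M{\left(q,P \right)} = \frac{1}{2 q}$
$M{\left(\left(-4\right) 5,25 \right)} \left(-772\right) = \frac{1}{2 \left(\left(-4\right) 5\right)} \left(-772\right) = \frac{1}{2 \left(-20\right)} \left(-772\right) = \frac{1}{2} \left(- \frac{1}{20}\right) \left(-772\right) = \left(- \frac{1}{40}\right) \left(-772\right) = \frac{193}{10}$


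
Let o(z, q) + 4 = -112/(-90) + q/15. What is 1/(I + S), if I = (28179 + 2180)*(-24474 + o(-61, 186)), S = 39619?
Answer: -45/33420318809 ≈ -1.3465e-9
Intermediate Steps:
o(z, q) = -124/45 + q/15 (o(z, q) = -4 + (-112/(-90) + q/15) = -4 + (-112*(-1/90) + q*(1/15)) = -4 + (56/45 + q/15) = -124/45 + q/15)
I = -33422101664/45 (I = (28179 + 2180)*(-24474 + (-124/45 + (1/15)*186)) = 30359*(-24474 + (-124/45 + 62/5)) = 30359*(-24474 + 434/45) = 30359*(-1100896/45) = -33422101664/45 ≈ -7.4271e+8)
1/(I + S) = 1/(-33422101664/45 + 39619) = 1/(-33420318809/45) = -45/33420318809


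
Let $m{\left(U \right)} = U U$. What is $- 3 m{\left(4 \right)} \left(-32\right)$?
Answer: $1536$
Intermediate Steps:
$m{\left(U \right)} = U^{2}$
$- 3 m{\left(4 \right)} \left(-32\right) = - 3 \cdot 4^{2} \left(-32\right) = \left(-3\right) 16 \left(-32\right) = \left(-48\right) \left(-32\right) = 1536$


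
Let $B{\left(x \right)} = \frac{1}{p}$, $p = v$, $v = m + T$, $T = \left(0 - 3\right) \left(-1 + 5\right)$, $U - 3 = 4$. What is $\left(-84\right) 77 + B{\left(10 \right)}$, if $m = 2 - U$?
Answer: $- \frac{109957}{17} \approx -6468.1$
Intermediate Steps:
$U = 7$ ($U = 3 + 4 = 7$)
$m = -5$ ($m = 2 - 7 = -5$)
$T = -12$ ($T = \left(-3\right) 4 = -12$)
$v = -17$ ($v = -5 - 12 = -17$)
$p = -17$
$B{\left(x \right)} = - \frac{1}{17}$ ($B{\left(x \right)} = \frac{1}{-17} = - \frac{1}{17}$)
$\left(-84\right) 77 + B{\left(10 \right)} = \left(-84\right) 77 - \frac{1}{17} = -6468 - \frac{1}{17} = - \frac{109957}{17}$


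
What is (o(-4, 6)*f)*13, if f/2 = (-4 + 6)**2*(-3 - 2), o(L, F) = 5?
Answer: -2600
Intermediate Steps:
f = -40 (f = 2*((-4 + 6)**2*(-3 - 2)) = 2*(2**2*(-5)) = 2*(4*(-5)) = 2*(-20) = -40)
(o(-4, 6)*f)*13 = (5*(-40))*13 = -200*13 = -2600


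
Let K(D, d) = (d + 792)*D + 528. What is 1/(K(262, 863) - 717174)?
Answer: -1/283036 ≈ -3.5331e-6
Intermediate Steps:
K(D, d) = 528 + D*(792 + d) (K(D, d) = (792 + d)*D + 528 = D*(792 + d) + 528 = 528 + D*(792 + d))
1/(K(262, 863) - 717174) = 1/((528 + 792*262 + 262*863) - 717174) = 1/((528 + 207504 + 226106) - 717174) = 1/(434138 - 717174) = 1/(-283036) = -1/283036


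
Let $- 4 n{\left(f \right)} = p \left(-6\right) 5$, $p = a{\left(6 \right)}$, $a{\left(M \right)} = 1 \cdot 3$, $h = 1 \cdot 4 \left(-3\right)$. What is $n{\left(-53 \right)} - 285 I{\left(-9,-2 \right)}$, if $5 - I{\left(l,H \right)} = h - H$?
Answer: $- \frac{8505}{2} \approx -4252.5$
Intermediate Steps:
$h = -12$ ($h = 4 \left(-3\right) = -12$)
$I{\left(l,H \right)} = 17 + H$ ($I{\left(l,H \right)} = 5 - \left(-12 - H\right) = 5 + \left(12 + H\right) = 17 + H$)
$a{\left(M \right)} = 3$
$p = 3$
$n{\left(f \right)} = \frac{45}{2}$ ($n{\left(f \right)} = - \frac{3 \left(-6\right) 5}{4} = - \frac{\left(-18\right) 5}{4} = \left(- \frac{1}{4}\right) \left(-90\right) = \frac{45}{2}$)
$n{\left(-53 \right)} - 285 I{\left(-9,-2 \right)} = \frac{45}{2} - 285 \left(17 - 2\right) = \frac{45}{2} - 285 \cdot 15 = \frac{45}{2} - 4275 = - \frac{8505}{2}$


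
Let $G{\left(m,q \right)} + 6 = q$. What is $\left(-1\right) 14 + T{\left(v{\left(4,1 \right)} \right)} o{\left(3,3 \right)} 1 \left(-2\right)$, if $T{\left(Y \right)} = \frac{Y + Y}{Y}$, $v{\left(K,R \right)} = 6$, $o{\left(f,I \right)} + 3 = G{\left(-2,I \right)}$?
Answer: $10$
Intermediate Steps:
$G{\left(m,q \right)} = -6 + q$
$o{\left(f,I \right)} = -9 + I$ ($o{\left(f,I \right)} = -3 + \left(-6 + I\right) = -9 + I$)
$T{\left(Y \right)} = 2$ ($T{\left(Y \right)} = \frac{2 Y}{Y} = 2$)
$\left(-1\right) 14 + T{\left(v{\left(4,1 \right)} \right)} o{\left(3,3 \right)} 1 \left(-2\right) = \left(-1\right) 14 + 2 \left(-9 + 3\right) 1 \left(-2\right) = -14 + 2 \left(-6\right) 1 \left(-2\right) = -14 + 2 \left(\left(-6\right) \left(-2\right)\right) = -14 + 2 \cdot 12 = -14 + 24 = 10$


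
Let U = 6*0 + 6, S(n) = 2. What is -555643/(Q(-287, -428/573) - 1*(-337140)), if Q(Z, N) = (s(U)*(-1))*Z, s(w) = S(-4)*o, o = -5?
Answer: -555643/334270 ≈ -1.6623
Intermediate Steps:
U = 6 (U = 0 + 6 = 6)
s(w) = -10 (s(w) = 2*(-5) = -10)
Q(Z, N) = 10*Z (Q(Z, N) = (-10*(-1))*Z = 10*Z)
-555643/(Q(-287, -428/573) - 1*(-337140)) = -555643/(10*(-287) - 1*(-337140)) = -555643/(-2870 + 337140) = -555643/334270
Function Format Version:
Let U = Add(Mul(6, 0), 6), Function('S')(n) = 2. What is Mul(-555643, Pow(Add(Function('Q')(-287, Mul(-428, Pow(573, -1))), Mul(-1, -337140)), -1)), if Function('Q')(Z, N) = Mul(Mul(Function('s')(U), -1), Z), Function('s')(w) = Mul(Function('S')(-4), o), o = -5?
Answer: Rational(-555643, 334270) ≈ -1.6623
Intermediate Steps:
U = 6 (U = Add(0, 6) = 6)
Function('s')(w) = -10 (Function('s')(w) = Mul(2, -5) = -10)
Function('Q')(Z, N) = Mul(10, Z) (Function('Q')(Z, N) = Mul(Mul(-10, -1), Z) = Mul(10, Z))
Mul(-555643, Pow(Add(Function('Q')(-287, Mul(-428, Pow(573, -1))), Mul(-1, -337140)), -1)) = Mul(-555643, Pow(Add(Mul(10, -287), Mul(-1, -337140)), -1)) = Mul(-555643, Pow(Add(-2870, 337140), -1)) = Mul(-555643, Pow(334270, -1)) = Mul(-555643, Rational(1, 334270)) = Rational(-555643, 334270)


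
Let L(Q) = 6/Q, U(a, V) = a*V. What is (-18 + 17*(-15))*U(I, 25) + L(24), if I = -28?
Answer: 764401/4 ≈ 1.9110e+5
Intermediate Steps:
U(a, V) = V*a
(-18 + 17*(-15))*U(I, 25) + L(24) = (-18 + 17*(-15))*(25*(-28)) + 6/24 = (-18 - 255)*(-700) + 6*(1/24) = -273*(-700) + ¼ = 191100 + ¼ = 764401/4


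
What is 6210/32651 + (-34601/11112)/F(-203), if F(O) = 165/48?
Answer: -1785101552/2494373145 ≈ -0.71565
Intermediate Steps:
F(O) = 55/16 (F(O) = 165*(1/48) = 55/16)
6210/32651 + (-34601/11112)/F(-203) = 6210/32651 + (-34601/11112)/(55/16) = 6210*(1/32651) - 34601*1/11112*(16/55) = 6210/32651 - 34601/11112*16/55 = 6210/32651 - 69202/76395 = -1785101552/2494373145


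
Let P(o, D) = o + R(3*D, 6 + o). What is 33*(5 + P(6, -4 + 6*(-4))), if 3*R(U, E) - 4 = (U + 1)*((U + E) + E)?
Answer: 55187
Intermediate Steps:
R(U, E) = 4/3 + (1 + U)*(U + 2*E)/3 (R(U, E) = 4/3 + ((U + 1)*((U + E) + E))/3 = 4/3 + ((1 + U)*((E + U) + E))/3 = 4/3 + ((1 + U)*(U + 2*E))/3 = 4/3 + (1 + U)*(U + 2*E)/3)
P(o, D) = 16/3 + D + 3*D² + 5*o/3 + 2*D*(6 + o) (P(o, D) = o + (4/3 + (3*D)/3 + (3*D)²/3 + 2*(6 + o)/3 + 2*(6 + o)*(3*D)/3) = o + (4/3 + D + (9*D²)/3 + (4 + 2*o/3) + 2*D*(6 + o)) = o + (4/3 + D + 3*D² + (4 + 2*o/3) + 2*D*(6 + o)) = o + (16/3 + D + 3*D² + 2*o/3 + 2*D*(6 + o)) = 16/3 + D + 3*D² + 5*o/3 + 2*D*(6 + o))
33*(5 + P(6, -4 + 6*(-4))) = 33*(5 + (16/3 + 3*(-4 + 6*(-4))² + 13*(-4 + 6*(-4)) + (5/3)*6 + 2*(-4 + 6*(-4))*6)) = 33*(5 + (16/3 + 3*(-4 - 24)² + 13*(-4 - 24) + 10 + 2*(-4 - 24)*6)) = 33*(5 + (16/3 + 3*(-28)² + 13*(-28) + 10 + 2*(-28)*6)) = 33*(5 + (16/3 + 3*784 - 364 + 10 - 336)) = 33*(5 + (16/3 + 2352 - 364 + 10 - 336)) = 33*(5 + 5002/3) = 33*(5017/3) = 55187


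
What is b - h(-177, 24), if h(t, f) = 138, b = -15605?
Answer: -15743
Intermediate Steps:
b - h(-177, 24) = -15605 - 1*138 = -15605 - 138 = -15743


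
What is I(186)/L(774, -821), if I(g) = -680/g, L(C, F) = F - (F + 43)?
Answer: 340/3999 ≈ 0.085021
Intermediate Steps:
L(C, F) = -43 (L(C, F) = F - (43 + F) = F + (-43 - F) = -43)
I(186)/L(774, -821) = -680/186/(-43) = -680*1/186*(-1/43) = -340/93*(-1/43) = 340/3999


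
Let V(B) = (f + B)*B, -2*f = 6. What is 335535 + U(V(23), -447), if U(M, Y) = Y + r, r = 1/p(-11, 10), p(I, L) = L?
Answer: 3350881/10 ≈ 3.3509e+5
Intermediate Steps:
f = -3 (f = -1/2*6 = -3)
V(B) = B*(-3 + B) (V(B) = (-3 + B)*B = B*(-3 + B))
r = 1/10 ≈ 0.10000
U(M, Y) = 1/10 + Y (U(M, Y) = Y + 1/10 = 1/10 + Y)
335535 + U(V(23), -447) = 335535 + (1/10 - 447) = 335535 - 4469/10 = 3350881/10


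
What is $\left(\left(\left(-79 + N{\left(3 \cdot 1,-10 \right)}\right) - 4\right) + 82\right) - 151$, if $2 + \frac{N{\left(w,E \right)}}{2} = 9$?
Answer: $-138$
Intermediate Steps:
$N{\left(w,E \right)} = 14$ ($N{\left(w,E \right)} = -4 + 2 \cdot 9 = -4 + 18 = 14$)
$\left(\left(\left(-79 + N{\left(3 \cdot 1,-10 \right)}\right) - 4\right) + 82\right) - 151 = \left(\left(\left(-79 + 14\right) - 4\right) + 82\right) - 151 = \left(\left(-65 - 4\right) + 82\right) - 151 = \left(-69 + 82\right) - 151 = 13 - 151 = -138$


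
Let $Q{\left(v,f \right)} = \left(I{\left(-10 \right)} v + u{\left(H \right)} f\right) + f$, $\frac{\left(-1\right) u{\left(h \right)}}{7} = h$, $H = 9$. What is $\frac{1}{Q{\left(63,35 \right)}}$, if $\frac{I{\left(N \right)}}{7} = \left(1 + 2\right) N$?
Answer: $- \frac{1}{15400} \approx -6.4935 \cdot 10^{-5}$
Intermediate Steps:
$u{\left(h \right)} = - 7 h$
$I{\left(N \right)} = 21 N$ ($I{\left(N \right)} = 7 \left(1 + 2\right) N = 7 \cdot 3 N = 21 N$)
$Q{\left(v,f \right)} = - 210 v - 62 f$ ($Q{\left(v,f \right)} = \left(21 \left(-10\right) v + \left(-7\right) 9 f\right) + f = \left(- 210 v - 63 f\right) + f = - 210 v - 62 f$)
$\frac{1}{Q{\left(63,35 \right)}} = \frac{1}{\left(-210\right) 63 - 2170} = \frac{1}{-13230 - 2170} = \frac{1}{-15400} = - \frac{1}{15400}$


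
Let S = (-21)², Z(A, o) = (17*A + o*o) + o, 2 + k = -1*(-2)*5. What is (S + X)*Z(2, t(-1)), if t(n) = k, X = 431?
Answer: 92432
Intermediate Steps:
k = 8 (k = -2 - 1*(-2)*5 = -2 + 2*5 = -2 + 10 = 8)
t(n) = 8
Z(A, o) = o + o² + 17*A (Z(A, o) = (17*A + o²) + o = (o² + 17*A) + o = o + o² + 17*A)
S = 441
(S + X)*Z(2, t(-1)) = (441 + 431)*(8 + 8² + 17*2) = 872*(8 + 64 + 34) = 872*106 = 92432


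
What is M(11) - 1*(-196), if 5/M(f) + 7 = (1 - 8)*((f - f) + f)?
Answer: 16459/84 ≈ 195.94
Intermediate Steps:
M(f) = 5/(-7 - 7*f) (M(f) = 5/(-7 + (1 - 8)*((f - f) + f)) = 5/(-7 - 7*(0 + f)) = 5/(-7 - 7*f))
M(11) - 1*(-196) = -5/(7 + 7*11) - 1*(-196) = -5/(7 + 77) + 196 = -5/84 + 196 = 16459/84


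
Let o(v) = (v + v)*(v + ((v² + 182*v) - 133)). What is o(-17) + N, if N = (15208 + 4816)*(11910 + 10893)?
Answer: 456707742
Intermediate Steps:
N = 456607272 (N = 20024*22803 = 456607272)
o(v) = 2*v*(-133 + v² + 183*v) (o(v) = (2*v)*(v + (-133 + v² + 182*v)) = (2*v)*(-133 + v² + 183*v) = 2*v*(-133 + v² + 183*v))
o(-17) + N = 2*(-17)*(-133 + (-17)² + 183*(-17)) + 456607272 = 2*(-17)*(-133 + 289 - 3111) + 456607272 = 2*(-17)*(-2955) + 456607272 = 100470 + 456607272 = 456707742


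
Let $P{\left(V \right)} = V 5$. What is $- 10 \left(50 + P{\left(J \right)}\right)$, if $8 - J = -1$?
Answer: $-950$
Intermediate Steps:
$J = 9$ ($J = 8 - -1 = 8 + 1 = 9$)
$P{\left(V \right)} = 5 V$
$- 10 \left(50 + P{\left(J \right)}\right) = - 10 \left(50 + 5 \cdot 9\right) = - 10 \left(50 + 45\right) = \left(-10\right) 95 = -950$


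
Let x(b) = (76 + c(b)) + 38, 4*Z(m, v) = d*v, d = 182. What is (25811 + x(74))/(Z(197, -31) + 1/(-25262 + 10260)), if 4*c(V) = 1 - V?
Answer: -4493099/244628 ≈ -18.367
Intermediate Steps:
c(V) = ¼ - V/4 (c(V) = (1 - V)/4 = ¼ - V/4)
Z(m, v) = 91*v/2 (Z(m, v) = (182*v)/4 = 91*v/2)
x(b) = 457/4 - b/4 (x(b) = (76 + (¼ - b/4)) + 38 = (305/4 - b/4) + 38 = 457/4 - b/4)
(25811 + x(74))/(Z(197, -31) + 1/(-25262 + 10260)) = (25811 + (457/4 - ¼*74))/((91/2)*(-31) + 1/(-25262 + 10260)) = (25811 + (457/4 - 37/2))/(-2821/2 + 1/(-15002)) = (25811 + 383/4)/(-2821/2 - 1/15002) = 103627/(4*(-10580161/7501)) = (103627/4)*(-7501/10580161) = -4493099/244628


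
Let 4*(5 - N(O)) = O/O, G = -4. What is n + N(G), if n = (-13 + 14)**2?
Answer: 23/4 ≈ 5.7500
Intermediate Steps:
N(O) = 19/4 (N(O) = 5 - O/(4*O) = 5 - 1/4*1 = 5 - 1/4 = 19/4)
n = 1 (n = 1**2 = 1)
n + N(G) = 1 + 19/4 = 23/4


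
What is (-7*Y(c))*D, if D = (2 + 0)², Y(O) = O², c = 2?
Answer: -112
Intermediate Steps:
D = 4 (D = 2² = 4)
(-7*Y(c))*D = -7*2²*4 = -7*4*4 = -28*4 = -112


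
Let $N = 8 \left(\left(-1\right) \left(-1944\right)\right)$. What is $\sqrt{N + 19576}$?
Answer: $2 \sqrt{8782} \approx 187.42$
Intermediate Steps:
$N = 15552$ ($N = 8 \cdot 1944 = 15552$)
$\sqrt{N + 19576} = \sqrt{15552 + 19576} = \sqrt{35128} = 2 \sqrt{8782}$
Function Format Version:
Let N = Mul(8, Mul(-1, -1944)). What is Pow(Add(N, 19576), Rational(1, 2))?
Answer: Mul(2, Pow(8782, Rational(1, 2))) ≈ 187.42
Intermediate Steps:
N = 15552 (N = Mul(8, 1944) = 15552)
Pow(Add(N, 19576), Rational(1, 2)) = Pow(Add(15552, 19576), Rational(1, 2)) = Pow(35128, Rational(1, 2)) = Mul(2, Pow(8782, Rational(1, 2)))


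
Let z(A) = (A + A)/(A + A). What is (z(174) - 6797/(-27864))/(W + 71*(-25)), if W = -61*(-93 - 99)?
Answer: 34661/276884568 ≈ 0.00012518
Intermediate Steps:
W = 11712 (W = -61*(-192) = 11712)
z(A) = 1 (z(A) = (2*A)/((2*A)) = (2*A)*(1/(2*A)) = 1)
(z(174) - 6797/(-27864))/(W + 71*(-25)) = (1 - 6797/(-27864))/(11712 + 71*(-25)) = (1 - 6797*(-1/27864))/(11712 - 1775) = (1 + 6797/27864)/9937 = (34661/27864)*(1/9937) = 34661/276884568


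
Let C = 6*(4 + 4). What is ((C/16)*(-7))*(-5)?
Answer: 105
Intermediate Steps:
C = 48 (C = 6*8 = 48)
((C/16)*(-7))*(-5) = ((48/16)*(-7))*(-5) = ((48*(1/16))*(-7))*(-5) = (3*(-7))*(-5) = -21*(-5) = 105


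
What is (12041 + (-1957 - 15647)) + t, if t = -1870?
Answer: -7433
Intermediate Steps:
(12041 + (-1957 - 15647)) + t = (12041 + (-1957 - 15647)) - 1870 = (12041 - 17604) - 1870 = -5563 - 1870 = -7433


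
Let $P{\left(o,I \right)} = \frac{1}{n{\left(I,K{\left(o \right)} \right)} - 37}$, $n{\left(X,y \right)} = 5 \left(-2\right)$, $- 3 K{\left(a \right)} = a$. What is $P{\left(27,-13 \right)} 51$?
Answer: $- \frac{51}{47} \approx -1.0851$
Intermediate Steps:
$K{\left(a \right)} = - \frac{a}{3}$
$n{\left(X,y \right)} = -10$
$P{\left(o,I \right)} = - \frac{1}{47}$ ($P{\left(o,I \right)} = \frac{1}{-10 - 37} = \frac{1}{-47} = - \frac{1}{47}$)
$P{\left(27,-13 \right)} 51 = \left(- \frac{1}{47}\right) 51 = - \frac{51}{47}$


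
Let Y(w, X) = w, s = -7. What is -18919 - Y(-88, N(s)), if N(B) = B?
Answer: -18831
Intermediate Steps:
-18919 - Y(-88, N(s)) = -18919 - 1*(-88) = -18919 + 88 = -18831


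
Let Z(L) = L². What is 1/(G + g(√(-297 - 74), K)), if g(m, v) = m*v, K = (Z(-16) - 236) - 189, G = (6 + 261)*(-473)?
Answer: I/(-126291*I + 169*√371) ≈ -7.913e-6 + 2.0396e-7*I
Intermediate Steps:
G = -126291 (G = 267*(-473) = -126291)
K = -169 (K = ((-16)² - 236) - 189 = (256 - 236) - 189 = 20 - 189 = -169)
1/(G + g(√(-297 - 74), K)) = 1/(-126291 + √(-297 - 74)*(-169)) = 1/(-126291 + √(-371)*(-169)) = 1/(-126291 + (I*√371)*(-169)) = 1/(-126291 - 169*I*√371)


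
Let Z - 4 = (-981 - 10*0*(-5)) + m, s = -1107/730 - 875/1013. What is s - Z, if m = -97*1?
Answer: 792452119/739490 ≈ 1071.6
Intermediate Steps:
m = -97
s = -1760141/739490 (s = -1107*1/730 - 875*1/1013 = -1107/730 - 875/1013 = -1760141/739490 ≈ -2.3802)
Z = -1074 (Z = 4 + ((-981 - 10*0*(-5)) - 97) = 4 + ((-981 + 0*(-5)) - 97) = 4 + ((-981 + 0) - 97) = 4 + (-981 - 97) = 4 - 1078 = -1074)
s - Z = -1760141/739490 - 1*(-1074) = -1760141/739490 + 1074 = 792452119/739490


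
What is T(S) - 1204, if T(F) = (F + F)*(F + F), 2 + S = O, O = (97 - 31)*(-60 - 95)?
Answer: 418774092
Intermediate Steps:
O = -10230 (O = 66*(-155) = -10230)
S = -10232 (S = -2 - 10230 = -10232)
T(F) = 4*F**2 (T(F) = (2*F)*(2*F) = 4*F**2)
T(S) - 1204 = 4*(-10232)**2 - 1204 = 4*104693824 - 1204 = 418775296 - 1204 = 418774092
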